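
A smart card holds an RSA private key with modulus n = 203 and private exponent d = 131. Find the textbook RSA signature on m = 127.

m^2 ≡ 127^2 = 16129 ≡ 92
m^4 ≡ 92^2 = 8464 ≡ 141
m^8 ≡ 141^2 = 19881 ≡ 190
m^16 ≡ 190^2 = 36100 ≡ 169
m^32 ≡ 169^2 = 28561 ≡ 141
m^64 ≡ 141^2 = 19881 ≡ 190
m^128 ≡ 190^2 = 36100 ≡ 169
131 = 128 + 2 + 1, so m^131 ≡ 169·92·127 ≡ 15 (mod 203)

15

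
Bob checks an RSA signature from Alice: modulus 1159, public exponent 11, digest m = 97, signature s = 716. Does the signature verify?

Squares mod 1159: s^1≡716, s^2≡378, s^4≡327, s^8≡301
11 = 8 + 2 + 1, so s^11 ≡ 301·378·716 ≡ 97 (mod 1159)
s^11 mod 1159 = 97 matches m.

verifies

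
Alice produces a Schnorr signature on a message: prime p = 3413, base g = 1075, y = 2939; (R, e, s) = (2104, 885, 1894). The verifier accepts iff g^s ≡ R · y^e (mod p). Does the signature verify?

verifies

g^s mod p:
1075^2 = 1155625 ≡ 2031
1075^4 ≡ 2031^2 = 4124961 ≡ 2057
1075^8 ≡ 2057^2 = 4231249 ≡ 2542
1075^16 ≡ 2542^2 = 6461764 ≡ 955
1075^32 ≡ 955^2 = 912025 ≡ 754
1075^64 ≡ 754^2 = 568516 ≡ 1958
1075^128 ≡ 1958^2 = 3833764 ≡ 965
1075^256 ≡ 965^2 = 931225 ≡ 2889
1075^512 ≡ 2889^2 = 8346321 ≡ 1536
1075^1024 ≡ 1536^2 = 2359296 ≡ 913
1894 = 1024 + 512 + 256 + 64 + 32 + 4 + 2, so 1075^1894 ≡ 913·1536·2889·1958·754·2057·2031 ≡ 152 (mod 3413)
R · y^e mod p:
2939^2 = 8637721 ≡ 2831
2939^4 ≡ 2831^2 = 8014561 ≡ 837
2939^8 ≡ 837^2 = 700569 ≡ 904
2939^16 ≡ 904^2 = 817216 ≡ 1509
2939^32 ≡ 1509^2 = 2277081 ≡ 610
2939^64 ≡ 610^2 = 372100 ≡ 83
2939^128 ≡ 83^2 = 6889 ≡ 63
2939^256 ≡ 63^2 = 3969 ≡ 556
2939^512 ≡ 556^2 = 309136 ≡ 1966
885 = 512 + 256 + 64 + 32 + 16 + 4 + 1, so 2939^885 ≡ 1966·556·83·610·1509·837·2939 ≡ 610 (mod 3413)
2104·610 = 1283440 ≡ 152 (mod 3413)
152 ≡ 152 (mod 3413); signature holds.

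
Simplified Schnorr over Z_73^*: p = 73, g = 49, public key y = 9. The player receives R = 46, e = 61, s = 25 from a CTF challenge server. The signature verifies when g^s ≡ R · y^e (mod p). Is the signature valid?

valid

g^s mod p:
Squares mod 73: 49^1≡49, 49^2≡65, 49^4≡64, 49^8≡8, 49^16≡64
25 = 16 + 8 + 1, so 49^25 ≡ 64·8·49 ≡ 49 (mod 73)
R · y^e mod p:
Squares mod 73: 9^1≡9, 9^2≡8, 9^4≡64, 9^8≡8, 9^16≡64, 9^32≡8
61 = 32 + 16 + 8 + 4 + 1, so 9^61 ≡ 8·64·8·64·9 ≡ 9 (mod 73)
46·9 = 414 ≡ 49 (mod 73)
49 ≡ 49 (mod 73); signature holds.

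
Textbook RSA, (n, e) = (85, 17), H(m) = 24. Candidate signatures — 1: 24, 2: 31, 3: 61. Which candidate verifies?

1

Candidate 1: Squares mod 85: 24^1≡24, 24^2≡66, 24^4≡21, 24^8≡16, 24^16≡1; 17 = 16 + 1, so 24^17 ≡ 1·24 ≡ 24 (mod 85)
  → matches H(m) = 24
Candidate 2: Squares mod 85: 31^1≡31, 31^2≡26, 31^4≡81, 31^8≡16, 31^16≡1; 17 = 16 + 1, so 31^17 ≡ 1·31 ≡ 31 (mod 85)
Candidate 3: Squares mod 85: 61^1≡61, 61^2≡66, 61^4≡21, 61^8≡16, 61^16≡1; 17 = 16 + 1, so 61^17 ≡ 1·61 ≡ 61 (mod 85)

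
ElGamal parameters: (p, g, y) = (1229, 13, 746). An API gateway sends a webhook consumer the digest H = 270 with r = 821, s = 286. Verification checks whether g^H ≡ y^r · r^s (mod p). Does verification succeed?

passes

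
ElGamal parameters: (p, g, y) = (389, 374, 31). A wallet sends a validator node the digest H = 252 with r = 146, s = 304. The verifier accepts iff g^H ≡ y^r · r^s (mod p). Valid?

no

Left side g^H mod p:
Squares mod 389: 374^1≡374, 374^2≡225, 374^4≡55, 374^8≡302, 374^16≡178, 374^32≡175, 374^64≡283, 374^128≡344
252 = 128 + 64 + 32 + 16 + 8 + 4, so 374^252 ≡ 344·283·175·178·302·55 ≡ 249 (mod 389)
Right side y^r · r^s mod p:
Squares mod 389: 31^1≡31, 31^2≡183, 31^4≡35, 31^8≡58, 31^16≡252, 31^32≡97, 31^64≡73, 31^128≡272
146 = 128 + 16 + 2, so 31^146 ≡ 272·252·183 ≡ 247 (mod 389)
Squares mod 389: 146^1≡146, 146^2≡310, 146^4≡17, 146^8≡289, 146^16≡275, 146^32≡159, 146^64≡385, 146^128≡16, 146^256≡256
304 = 256 + 32 + 16, so 146^304 ≡ 256·159·275 ≡ 125 (mod 389)
247·125 = 30875 ≡ 144 (mod 389)
249 ≠ 144, so verification fails.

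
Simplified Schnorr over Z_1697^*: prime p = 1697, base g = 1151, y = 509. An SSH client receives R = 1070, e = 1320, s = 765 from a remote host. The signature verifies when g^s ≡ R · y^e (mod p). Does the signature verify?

g^s mod p:
1151^2 = 1324801 ≡ 1141
1151^4 ≡ 1141^2 = 1301881 ≡ 282
1151^8 ≡ 282^2 = 79524 ≡ 1462
1151^16 ≡ 1462^2 = 2137444 ≡ 921
1151^32 ≡ 921^2 = 848241 ≡ 1438
1151^64 ≡ 1438^2 = 2067844 ≡ 898
1151^128 ≡ 898^2 = 806404 ≡ 329
1151^256 ≡ 329^2 = 108241 ≡ 1330
1151^512 ≡ 1330^2 = 1768900 ≡ 626
765 = 512 + 128 + 64 + 32 + 16 + 8 + 4 + 1, so 1151^765 ≡ 626·329·898·1438·921·1462·282·1151 ≡ 675 (mod 1697)
R · y^e mod p:
509^2 = 259081 ≡ 1137
509^4 ≡ 1137^2 = 1292769 ≡ 1352
509^8 ≡ 1352^2 = 1827904 ≡ 235
509^16 ≡ 235^2 = 55225 ≡ 921
509^32 ≡ 921^2 = 848241 ≡ 1438
509^64 ≡ 1438^2 = 2067844 ≡ 898
509^128 ≡ 898^2 = 806404 ≡ 329
509^256 ≡ 329^2 = 108241 ≡ 1330
509^512 ≡ 1330^2 = 1768900 ≡ 626
509^1024 ≡ 626^2 = 391876 ≡ 1566
1320 = 1024 + 256 + 32 + 8, so 509^1320 ≡ 1566·1330·1438·235 ≡ 72 (mod 1697)
1070·72 = 77040 ≡ 675 (mod 1697)
675 ≡ 675 (mod 1697); signature holds.

verifies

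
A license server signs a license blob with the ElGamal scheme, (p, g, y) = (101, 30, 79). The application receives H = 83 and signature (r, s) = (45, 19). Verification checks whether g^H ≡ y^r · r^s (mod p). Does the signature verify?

does not verify

Left side g^H mod p:
Squares mod 101: 30^1≡30, 30^2≡92, 30^4≡81, 30^8≡97, 30^16≡16, 30^32≡54, 30^64≡88
83 = 64 + 16 + 2 + 1, so 30^83 ≡ 88·16·92·30 ≡ 4 (mod 101)
Right side y^r · r^s mod p:
Squares mod 101: 79^1≡79, 79^2≡80, 79^4≡37, 79^8≡56, 79^16≡5, 79^32≡25
45 = 32 + 8 + 4 + 1, so 79^45 ≡ 25·56·37·79 ≡ 84 (mod 101)
Squares mod 101: 45^1≡45, 45^2≡5, 45^4≡25, 45^8≡19, 45^16≡58
19 = 16 + 2 + 1, so 45^19 ≡ 58·5·45 ≡ 21 (mod 101)
84·21 = 1764 ≡ 47 (mod 101)
4 ≠ 47, so verification fails.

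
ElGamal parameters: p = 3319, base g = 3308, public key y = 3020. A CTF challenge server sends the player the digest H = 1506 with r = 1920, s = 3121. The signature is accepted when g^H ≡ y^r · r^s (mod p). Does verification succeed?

fails

Left side g^H mod p:
3308^2 = 10942864 ≡ 121
3308^4 ≡ 121^2 = 14641 ≡ 1365
3308^8 ≡ 1365^2 = 1863225 ≡ 1266
3308^16 ≡ 1266^2 = 1602756 ≡ 2998
3308^32 ≡ 2998^2 = 8988004 ≡ 152
3308^64 ≡ 152^2 = 23104 ≡ 3190
3308^128 ≡ 3190^2 = 10176100 ≡ 46
3308^256 ≡ 46^2 = 2116
3308^512 ≡ 2116^2 = 4477456 ≡ 125
3308^1024 ≡ 125^2 = 15625 ≡ 2349
1506 = 1024 + 256 + 128 + 64 + 32 + 2, so 3308^1506 ≡ 2349·2116·46·3190·152·121 ≡ 210 (mod 3319)
Right side y^r · r^s mod p:
3020^2 = 9120400 ≡ 3107
3020^4 ≡ 3107^2 = 9653449 ≡ 1797
3020^8 ≡ 1797^2 = 3229209 ≡ 3141
3020^16 ≡ 3141^2 = 9865881 ≡ 1813
3020^32 ≡ 1813^2 = 3286969 ≡ 1159
3020^64 ≡ 1159^2 = 1343281 ≡ 2405
3020^128 ≡ 2405^2 = 5784025 ≡ 2327
3020^256 ≡ 2327^2 = 5414929 ≡ 1640
3020^512 ≡ 1640^2 = 2689600 ≡ 1210
3020^1024 ≡ 1210^2 = 1464100 ≡ 421
1920 = 1024 + 512 + 256 + 128, so 3020^1920 ≡ 421·1210·1640·2327 ≡ 2334 (mod 3319)
1920^2 = 3686400 ≡ 2310
1920^4 ≡ 2310^2 = 5336100 ≡ 2467
1920^8 ≡ 2467^2 = 6086089 ≡ 2362
1920^16 ≡ 2362^2 = 5579044 ≡ 3124
1920^32 ≡ 3124^2 = 9759376 ≡ 1516
1920^64 ≡ 1516^2 = 2298256 ≡ 1508
1920^128 ≡ 1508^2 = 2274064 ≡ 549
1920^256 ≡ 549^2 = 301401 ≡ 2691
1920^512 ≡ 2691^2 = 7241481 ≡ 2742
1920^1024 ≡ 2742^2 = 7518564 ≡ 1029
1920^2048 ≡ 1029^2 = 1058841 ≡ 80
3121 = 2048 + 1024 + 32 + 16 + 1, so 1920^3121 ≡ 80·1029·1516·3124·1920 ≡ 770 (mod 3319)
2334·770 = 1797180 ≡ 1601 (mod 3319)
210 ≠ 1601, so verification fails.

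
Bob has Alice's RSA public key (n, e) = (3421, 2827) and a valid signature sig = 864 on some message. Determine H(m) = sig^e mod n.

2230

Squares mod 3421: sig^1≡864, sig^2≡718, sig^4≡2374, sig^8≡1489, sig^16≡313, sig^32≡2181, sig^64≡1571, sig^128≡1500, sig^256≡2403, sig^512≡3182, sig^1024≡2385, sig^2048≡2523
2827 = 2048 + 512 + 256 + 8 + 2 + 1, so sig^2827 ≡ 2523·3182·2403·1489·718·864 ≡ 2230 (mod 3421)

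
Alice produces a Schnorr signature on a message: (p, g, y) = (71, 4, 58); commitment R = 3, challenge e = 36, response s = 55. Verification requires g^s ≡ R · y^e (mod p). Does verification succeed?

passes

g^s mod p:
Squares mod 71: 4^1≡4, 4^2≡16, 4^4≡43, 4^8≡3, 4^16≡9, 4^32≡10
55 = 32 + 16 + 4 + 2 + 1, so 4^55 ≡ 10·9·43·16·4 ≡ 32 (mod 71)
R · y^e mod p:
Squares mod 71: 58^1≡58, 58^2≡27, 58^4≡19, 58^8≡6, 58^16≡36, 58^32≡18
36 = 32 + 4, so 58^36 ≡ 18·19 ≡ 58 (mod 71)
3·58 = 174 ≡ 32 (mod 71)
32 ≡ 32 (mod 71); signature holds.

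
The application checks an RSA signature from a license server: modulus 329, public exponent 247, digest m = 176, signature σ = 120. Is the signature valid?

valid

Squares mod 329: σ^1≡120, σ^2≡253, σ^4≡183, σ^8≡260, σ^16≡155, σ^32≡8, σ^64≡64, σ^128≡148
247 = 128 + 64 + 32 + 16 + 4 + 2 + 1, so σ^247 ≡ 148·64·8·155·183·253·120 ≡ 176 (mod 329)
σ^247 mod 329 = 176 matches m.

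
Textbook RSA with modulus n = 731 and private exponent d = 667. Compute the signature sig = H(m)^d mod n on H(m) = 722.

546

(H(m))^2 ≡ 722^2 = 521284 ≡ 81
(H(m))^4 ≡ 81^2 = 6561 ≡ 713
(H(m))^8 ≡ 713^2 = 508369 ≡ 324
(H(m))^16 ≡ 324^2 = 104976 ≡ 443
(H(m))^32 ≡ 443^2 = 196249 ≡ 341
(H(m))^64 ≡ 341^2 = 116281 ≡ 52
(H(m))^128 ≡ 52^2 = 2704 ≡ 511
(H(m))^256 ≡ 511^2 = 261121 ≡ 154
(H(m))^512 ≡ 154^2 = 23716 ≡ 324
667 = 512 + 128 + 16 + 8 + 2 + 1, so (H(m))^667 ≡ 324·511·443·324·81·722 ≡ 546 (mod 731)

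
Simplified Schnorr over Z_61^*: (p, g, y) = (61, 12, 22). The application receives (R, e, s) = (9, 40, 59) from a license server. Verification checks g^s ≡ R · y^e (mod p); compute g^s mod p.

56

12^2 = 144 ≡ 22
12^4 ≡ 22^2 = 484 ≡ 57
12^8 ≡ 57^2 = 3249 ≡ 16
12^16 ≡ 16^2 = 256 ≡ 12
12^32 ≡ 12^2 = 144 ≡ 22
59 = 32 + 16 + 8 + 2 + 1, so 12^59 ≡ 22·12·16·22·12 ≡ 56 (mod 61)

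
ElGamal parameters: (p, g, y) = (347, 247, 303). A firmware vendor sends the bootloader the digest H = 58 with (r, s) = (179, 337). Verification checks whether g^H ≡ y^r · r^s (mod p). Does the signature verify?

verifies

Left side g^H mod p:
247^58 mod 347 = 278
Right side y^r · r^s mod p:
303^179 mod 347 = 240
179^337 mod 347 = 299
240·299 = 71760 ≡ 278 (mod 347)
278 ≡ 278 (mod 347), so the signature is genuine.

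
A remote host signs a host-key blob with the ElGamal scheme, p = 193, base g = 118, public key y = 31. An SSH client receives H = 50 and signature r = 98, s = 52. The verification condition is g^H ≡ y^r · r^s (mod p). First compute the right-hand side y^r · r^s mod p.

Squares mod 193: 31^1≡31, 31^2≡189, 31^4≡16, 31^8≡63, 31^16≡109, 31^32≡108, 31^64≡84
98 = 64 + 32 + 2, so 31^98 ≡ 84·108·189 ≡ 189 (mod 193)
Squares mod 193: 98^1≡98, 98^2≡147, 98^4≡186, 98^8≡49, 98^16≡85, 98^32≡84
52 = 32 + 16 + 4, so 98^52 ≡ 84·85·186 ≡ 7 (mod 193)
y^r · r^s ≡ 189·7 = 1323 ≡ 165 (mod 193)

165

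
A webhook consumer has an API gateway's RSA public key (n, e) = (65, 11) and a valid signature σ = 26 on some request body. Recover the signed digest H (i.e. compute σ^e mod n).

σ^2 ≡ 26^2 = 676 ≡ 26
σ^4 ≡ 26^2 = 676 ≡ 26
σ^8 ≡ 26^2 = 676 ≡ 26
11 = 8 + 2 + 1, so σ^11 ≡ 26·26·26 ≡ 26 (mod 65)

26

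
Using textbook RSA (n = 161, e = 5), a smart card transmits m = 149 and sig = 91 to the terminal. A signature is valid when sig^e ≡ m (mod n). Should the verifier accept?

Squares mod 161: sig^1≡91, sig^2≡70, sig^4≡70
5 = 4 + 1, so sig^5 ≡ 70·91 ≡ 91 (mod 161)
sig^5 mod 161 = 91, but m = 149.

reject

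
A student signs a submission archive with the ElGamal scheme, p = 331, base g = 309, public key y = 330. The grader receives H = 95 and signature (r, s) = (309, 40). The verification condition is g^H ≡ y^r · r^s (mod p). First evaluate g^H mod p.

246

309^2 = 95481 ≡ 153
309^4 ≡ 153^2 = 23409 ≡ 239
309^8 ≡ 239^2 = 57121 ≡ 189
309^16 ≡ 189^2 = 35721 ≡ 304
309^32 ≡ 304^2 = 92416 ≡ 67
309^64 ≡ 67^2 = 4489 ≡ 186
95 = 64 + 16 + 8 + 4 + 2 + 1, so 309^95 ≡ 186·304·189·239·153·309 ≡ 246 (mod 331)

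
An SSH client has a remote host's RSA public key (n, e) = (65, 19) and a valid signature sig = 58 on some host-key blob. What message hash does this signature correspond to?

7

sig^2 ≡ 58^2 = 3364 ≡ 49
sig^4 ≡ 49^2 = 2401 ≡ 61
sig^8 ≡ 61^2 = 3721 ≡ 16
sig^16 ≡ 16^2 = 256 ≡ 61
19 = 16 + 2 + 1, so sig^19 ≡ 61·49·58 ≡ 7 (mod 65)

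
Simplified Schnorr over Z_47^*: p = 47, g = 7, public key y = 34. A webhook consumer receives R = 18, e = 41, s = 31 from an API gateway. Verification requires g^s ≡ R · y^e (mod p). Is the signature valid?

valid

g^s mod p:
Squares mod 47: 7^1≡7, 7^2≡2, 7^4≡4, 7^8≡16, 7^16≡21
31 = 16 + 8 + 4 + 2 + 1, so 7^31 ≡ 21·16·4·2·7 ≡ 16 (mod 47)
R · y^e mod p:
Squares mod 47: 34^1≡34, 34^2≡28, 34^4≡32, 34^8≡37, 34^16≡6, 34^32≡36
41 = 32 + 8 + 1, so 34^41 ≡ 36·37·34 ≡ 27 (mod 47)
18·27 = 486 ≡ 16 (mod 47)
16 ≡ 16 (mod 47); signature holds.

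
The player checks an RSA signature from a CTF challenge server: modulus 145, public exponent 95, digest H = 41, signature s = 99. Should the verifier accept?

reject

s^2 ≡ 99^2 = 9801 ≡ 86
s^4 ≡ 86^2 = 7396 ≡ 1
s^8 ≡ 1^2 = 1
s^16 ≡ 1^2 = 1
s^32 ≡ 1^2 = 1
s^64 ≡ 1^2 = 1
95 = 64 + 16 + 8 + 4 + 2 + 1, so s^95 ≡ 1·1·1·1·86·99 ≡ 104 (mod 145)
104 ≠ 41, so verification fails.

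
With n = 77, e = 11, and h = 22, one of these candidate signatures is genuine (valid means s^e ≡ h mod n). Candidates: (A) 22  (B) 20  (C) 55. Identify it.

A

Candidate A: Squares mod 77: 22^1≡22, 22^2≡22, 22^4≡22, 22^8≡22; 11 = 8 + 2 + 1, so 22^11 ≡ 22·22·22 ≡ 22 (mod 77)
  → matches h = 22
Candidate B: Squares mod 77: 20^1≡20, 20^2≡15, 20^4≡71, 20^8≡36; 11 = 8 + 2 + 1, so 20^11 ≡ 36·15·20 ≡ 20 (mod 77)
Candidate C: Squares mod 77: 55^1≡55, 55^2≡22, 55^4≡22, 55^8≡22; 11 = 8 + 2 + 1, so 55^11 ≡ 22·22·55 ≡ 55 (mod 77)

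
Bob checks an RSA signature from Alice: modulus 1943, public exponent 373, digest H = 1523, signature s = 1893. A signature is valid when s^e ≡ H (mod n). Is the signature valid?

valid

s^2 ≡ 1893^2 = 3583449 ≡ 557
s^4 ≡ 557^2 = 310249 ≡ 1312
s^8 ≡ 1312^2 = 1721344 ≡ 1789
s^16 ≡ 1789^2 = 3200521 ≡ 400
s^32 ≡ 400^2 = 160000 ≡ 674
s^64 ≡ 674^2 = 454276 ≡ 1557
s^128 ≡ 1557^2 = 2424249 ≡ 1328
s^256 ≡ 1328^2 = 1763584 ≡ 1283
373 = 256 + 64 + 32 + 16 + 4 + 1, so s^373 ≡ 1283·1557·674·400·1312·1893 ≡ 1523 (mod 1943)
s^373 mod 1943 = 1523 matches H.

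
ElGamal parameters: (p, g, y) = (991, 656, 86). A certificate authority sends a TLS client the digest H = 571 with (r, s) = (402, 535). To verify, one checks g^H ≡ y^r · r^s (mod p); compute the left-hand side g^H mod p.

656

656^2 = 430336 ≡ 242
656^4 ≡ 242^2 = 58564 ≡ 95
656^8 ≡ 95^2 = 9025 ≡ 106
656^16 ≡ 106^2 = 11236 ≡ 335
656^32 ≡ 335^2 = 112225 ≡ 242
656^64 ≡ 242^2 = 58564 ≡ 95
656^128 ≡ 95^2 = 9025 ≡ 106
656^256 ≡ 106^2 = 11236 ≡ 335
656^512 ≡ 335^2 = 112225 ≡ 242
571 = 512 + 32 + 16 + 8 + 2 + 1, so 656^571 ≡ 242·242·335·106·242·656 ≡ 656 (mod 991)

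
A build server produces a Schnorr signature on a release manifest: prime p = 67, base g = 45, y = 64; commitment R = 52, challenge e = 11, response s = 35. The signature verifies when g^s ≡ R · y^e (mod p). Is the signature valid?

g^s mod p:
45^2 = 2025 ≡ 15
45^4 ≡ 15^2 = 225 ≡ 24
45^8 ≡ 24^2 = 576 ≡ 40
45^16 ≡ 40^2 = 1600 ≡ 59
45^32 ≡ 59^2 = 3481 ≡ 64
35 = 32 + 2 + 1, so 45^35 ≡ 64·15·45 ≡ 52 (mod 67)
R · y^e mod p:
64^2 = 4096 ≡ 9
64^4 ≡ 9^2 = 81 ≡ 14
64^8 ≡ 14^2 = 196 ≡ 62
11 = 8 + 2 + 1, so 64^11 ≡ 62·9·64 ≡ 1 (mod 67)
52·1 = 52 ≡ 52 (mod 67)
52 ≡ 52 (mod 67); signature holds.

valid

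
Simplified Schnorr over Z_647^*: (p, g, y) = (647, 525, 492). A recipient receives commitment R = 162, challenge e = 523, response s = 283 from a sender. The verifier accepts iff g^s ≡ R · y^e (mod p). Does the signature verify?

g^s mod p:
525^2 = 275625 ≡ 3
525^4 ≡ 3^2 = 9
525^8 ≡ 9^2 = 81
525^16 ≡ 81^2 = 6561 ≡ 91
525^32 ≡ 91^2 = 8281 ≡ 517
525^64 ≡ 517^2 = 267289 ≡ 78
525^128 ≡ 78^2 = 6084 ≡ 261
525^256 ≡ 261^2 = 68121 ≡ 186
283 = 256 + 16 + 8 + 2 + 1, so 525^283 ≡ 186·91·81·3·525 ≡ 418 (mod 647)
R · y^e mod p:
492^2 = 242064 ≡ 86
492^4 ≡ 86^2 = 7396 ≡ 279
492^8 ≡ 279^2 = 77841 ≡ 201
492^16 ≡ 201^2 = 40401 ≡ 287
492^32 ≡ 287^2 = 82369 ≡ 200
492^64 ≡ 200^2 = 40000 ≡ 533
492^128 ≡ 533^2 = 284089 ≡ 56
492^256 ≡ 56^2 = 3136 ≡ 548
492^512 ≡ 548^2 = 300304 ≡ 96
523 = 512 + 8 + 2 + 1, so 492^523 ≡ 96·201·86·492 ≡ 464 (mod 647)
162·464 = 75168 ≡ 116 (mod 647)
418 ≠ 116; the check fails.

does not verify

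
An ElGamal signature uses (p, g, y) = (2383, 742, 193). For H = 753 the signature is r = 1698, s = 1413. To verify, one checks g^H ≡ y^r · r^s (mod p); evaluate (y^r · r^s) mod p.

Squares mod 2383: 193^1≡193, 193^2≡1504, 193^4≡549, 193^8≡1143, 193^16≡565, 193^32≡2286, 193^64≡2260, 193^128≡831, 193^256≡1874, 193^512≡1717, 193^1024≡318
1698 = 1024 + 512 + 128 + 32 + 2, so 193^1698 ≡ 318·1717·831·2286·1504 ≡ 1578 (mod 2383)
Squares mod 2383: 1698^1≡1698, 1698^2≡2157, 1698^4≡1033, 1698^8≡1888, 1698^16≡1959, 1698^32≡1051, 1698^64≡1272, 1698^128≡2310, 1698^256≡563, 1698^512≡30, 1698^1024≡900
1413 = 1024 + 256 + 128 + 4 + 1, so 1698^1413 ≡ 900·563·2310·1033·1698 ≡ 809 (mod 2383)
y^r · r^s ≡ 1578·809 = 1276602 ≡ 1697 (mod 2383)

1697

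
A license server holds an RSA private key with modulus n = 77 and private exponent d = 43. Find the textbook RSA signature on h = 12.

Squares mod 77: h^1≡12, h^2≡67, h^4≡23, h^8≡67, h^16≡23, h^32≡67
43 = 32 + 8 + 2 + 1, so h^43 ≡ 67·67·67·12 ≡ 12 (mod 77)

12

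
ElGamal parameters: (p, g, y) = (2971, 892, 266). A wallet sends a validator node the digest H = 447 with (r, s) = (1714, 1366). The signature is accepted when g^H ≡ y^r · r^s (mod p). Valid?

no

Left side g^H mod p:
Squares mod 2971: 892^1≡892, 892^2≡2407, 892^4≡199, 892^8≡978, 892^16≡2793, 892^32≡1974, 892^64≡1695, 892^128≡68, 892^256≡1653
447 = 256 + 128 + 32 + 16 + 8 + 4 + 2 + 1, so 892^447 ≡ 1653·68·1974·2793·978·199·2407·892 ≡ 2825 (mod 2971)
Right side y^r · r^s mod p:
Squares mod 2971: 266^1≡266, 266^2≡2423, 266^4≡233, 266^8≡811, 266^16≡1130, 266^32≡2341, 266^64≡1757, 266^128≡180, 266^256≡2690, 266^512≡1715, 266^1024≡2906
1714 = 1024 + 512 + 128 + 32 + 16 + 2, so 266^1714 ≡ 2906·1715·180·2341·1130·2423 ≡ 443 (mod 2971)
Squares mod 2971: 1714^1≡1714, 1714^2≡2448, 1714^4≡197, 1714^8≡186, 1714^16≡1915, 1714^32≡1011, 1714^64≡97, 1714^128≡496, 1714^256≡2394, 1714^512≡177, 1714^1024≡1619
1366 = 1024 + 256 + 64 + 16 + 4 + 2, so 1714^1366 ≡ 1619·2394·97·1915·197·2448 ≡ 100 (mod 2971)
443·100 = 44300 ≡ 2706 (mod 2971)
2825 ≠ 2706, so verification fails.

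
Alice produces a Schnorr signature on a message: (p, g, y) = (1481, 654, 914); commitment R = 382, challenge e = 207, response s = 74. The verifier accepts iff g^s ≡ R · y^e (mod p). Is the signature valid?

invalid

g^s mod p:
654^2 = 427716 ≡ 1188
654^4 ≡ 1188^2 = 1411344 ≡ 1432
654^8 ≡ 1432^2 = 2050624 ≡ 920
654^16 ≡ 920^2 = 846400 ≡ 749
654^32 ≡ 749^2 = 561001 ≡ 1183
654^64 ≡ 1183^2 = 1399489 ≡ 1425
74 = 64 + 8 + 2, so 654^74 ≡ 1425·920·1188 ≡ 1008 (mod 1481)
R · y^e mod p:
914^2 = 835396 ≡ 112
914^4 ≡ 112^2 = 12544 ≡ 696
914^8 ≡ 696^2 = 484416 ≡ 129
914^16 ≡ 129^2 = 16641 ≡ 350
914^32 ≡ 350^2 = 122500 ≡ 1058
914^64 ≡ 1058^2 = 1119364 ≡ 1209
914^128 ≡ 1209^2 = 1461681 ≡ 1415
207 = 128 + 64 + 8 + 4 + 2 + 1, so 914^207 ≡ 1415·1209·129·696·112·914 ≡ 218 (mod 1481)
382·218 = 83276 ≡ 340 (mod 1481)
1008 ≠ 340; the check fails.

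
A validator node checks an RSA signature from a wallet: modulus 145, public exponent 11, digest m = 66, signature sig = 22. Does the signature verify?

does not verify

Squares mod 145: sig^1≡22, sig^2≡49, sig^4≡81, sig^8≡36
11 = 8 + 2 + 1, so sig^11 ≡ 36·49·22 ≡ 93 (mod 145)
The recovered value 93 does not match the digest 66.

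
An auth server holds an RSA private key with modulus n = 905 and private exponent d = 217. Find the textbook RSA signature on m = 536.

Squares mod 905: m^1≡536, m^2≡411, m^4≡591, m^8≡856, m^16≡591, m^32≡856, m^64≡591, m^128≡856
217 = 128 + 64 + 16 + 8 + 1, so m^217 ≡ 856·591·591·856·536 ≡ 536 (mod 905)

536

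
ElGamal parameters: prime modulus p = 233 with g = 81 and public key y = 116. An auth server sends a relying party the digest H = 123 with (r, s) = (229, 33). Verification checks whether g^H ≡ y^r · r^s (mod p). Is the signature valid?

invalid

Left side g^H mod p:
Squares mod 233: 81^1≡81, 81^2≡37, 81^4≡204, 81^8≡142, 81^16≡126, 81^32≡32, 81^64≡92
123 = 64 + 32 + 16 + 8 + 2 + 1, so 81^123 ≡ 92·32·126·142·37·81 ≡ 229 (mod 233)
Right side y^r · r^s mod p:
Squares mod 233: 116^1≡116, 116^2≡175, 116^4≡102, 116^8≡152, 116^16≡37, 116^32≡204, 116^64≡142, 116^128≡126
229 = 128 + 64 + 32 + 4 + 1, so 116^229 ≡ 126·142·204·102·116 ≡ 225 (mod 233)
Squares mod 233: 229^1≡229, 229^2≡16, 229^4≡23, 229^8≡63, 229^16≡8, 229^32≡64
33 = 32 + 1, so 229^33 ≡ 64·229 ≡ 210 (mod 233)
225·210 = 47250 ≡ 184 (mod 233)
229 ≠ 184, so verification fails.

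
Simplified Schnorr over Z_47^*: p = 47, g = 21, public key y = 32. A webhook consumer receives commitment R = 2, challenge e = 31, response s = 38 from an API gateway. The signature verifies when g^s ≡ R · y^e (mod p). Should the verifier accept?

reject

g^s mod p:
21^2 = 441 ≡ 18
21^4 ≡ 18^2 = 324 ≡ 42
21^8 ≡ 42^2 = 1764 ≡ 25
21^16 ≡ 25^2 = 625 ≡ 14
21^32 ≡ 14^2 = 196 ≡ 8
38 = 32 + 4 + 2, so 21^38 ≡ 8·42·18 ≡ 32 (mod 47)
R · y^e mod p:
32^2 = 1024 ≡ 37
32^4 ≡ 37^2 = 1369 ≡ 6
32^8 ≡ 6^2 = 36
32^16 ≡ 36^2 = 1296 ≡ 27
31 = 16 + 8 + 4 + 2 + 1, so 32^31 ≡ 27·36·6·37·32 ≡ 36 (mod 47)
2·36 = 72 ≡ 25 (mod 47)
32 ≠ 25; the check fails.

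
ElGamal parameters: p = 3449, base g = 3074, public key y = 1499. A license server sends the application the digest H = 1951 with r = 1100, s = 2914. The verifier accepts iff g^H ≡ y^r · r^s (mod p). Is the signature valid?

invalid

Left side g^H mod p:
3074^2 = 9449476 ≡ 2665
3074^4 ≡ 2665^2 = 7102225 ≡ 734
3074^8 ≡ 734^2 = 538756 ≡ 712
3074^16 ≡ 712^2 = 506944 ≡ 3390
3074^32 ≡ 3390^2 = 11492100 ≡ 32
3074^64 ≡ 32^2 = 1024
3074^128 ≡ 1024^2 = 1048576 ≡ 80
3074^256 ≡ 80^2 = 6400 ≡ 2951
3074^512 ≡ 2951^2 = 8708401 ≡ 3125
3074^1024 ≡ 3125^2 = 9765625 ≡ 1506
1951 = 1024 + 512 + 256 + 128 + 16 + 8 + 4 + 2 + 1, so 3074^1951 ≡ 1506·3125·2951·80·3390·712·734·2665·3074 ≡ 2001 (mod 3449)
Right side y^r · r^s mod p:
1499^2 = 2247001 ≡ 1702
1499^4 ≡ 1702^2 = 2896804 ≡ 3093
1499^8 ≡ 3093^2 = 9566649 ≡ 2572
1499^16 ≡ 2572^2 = 6615184 ≡ 2
1499^32 ≡ 2^2 = 4
1499^64 ≡ 4^2 = 16
1499^128 ≡ 16^2 = 256
1499^256 ≡ 256^2 = 65536 ≡ 5
1499^512 ≡ 5^2 = 25
1499^1024 ≡ 25^2 = 625
1100 = 1024 + 64 + 8 + 4, so 1499^1100 ≡ 625·16·2572·3093 ≡ 2424 (mod 3449)
1100^2 = 1210000 ≡ 2850
1100^4 ≡ 2850^2 = 8122500 ≡ 105
1100^8 ≡ 105^2 = 11025 ≡ 678
1100^16 ≡ 678^2 = 459684 ≡ 967
1100^32 ≡ 967^2 = 935089 ≡ 410
1100^64 ≡ 410^2 = 168100 ≡ 2548
1100^128 ≡ 2548^2 = 6492304 ≡ 1286
1100^256 ≡ 1286^2 = 1653796 ≡ 1725
1100^512 ≡ 1725^2 = 2975625 ≡ 2587
1100^1024 ≡ 2587^2 = 6692569 ≡ 1509
1100^2048 ≡ 1509^2 = 2277081 ≡ 741
2914 = 2048 + 512 + 256 + 64 + 32 + 2, so 1100^2914 ≡ 741·2587·1725·2548·410·2850 ≡ 429 (mod 3449)
2424·429 = 1039896 ≡ 1747 (mod 3449)
2001 ≠ 1747, so verification fails.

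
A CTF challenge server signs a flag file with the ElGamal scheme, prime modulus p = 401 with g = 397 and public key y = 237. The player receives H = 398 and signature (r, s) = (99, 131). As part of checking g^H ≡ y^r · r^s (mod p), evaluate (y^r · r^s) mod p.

237^2 = 56169 ≡ 29
237^4 ≡ 29^2 = 841 ≡ 39
237^8 ≡ 39^2 = 1521 ≡ 318
237^16 ≡ 318^2 = 101124 ≡ 72
237^32 ≡ 72^2 = 5184 ≡ 372
237^64 ≡ 372^2 = 138384 ≡ 39
99 = 64 + 32 + 2 + 1, so 237^99 ≡ 39·372·29·237 ≡ 22 (mod 401)
99^2 = 9801 ≡ 177
99^4 ≡ 177^2 = 31329 ≡ 51
99^8 ≡ 51^2 = 2601 ≡ 195
99^16 ≡ 195^2 = 38025 ≡ 331
99^32 ≡ 331^2 = 109561 ≡ 88
99^64 ≡ 88^2 = 7744 ≡ 125
99^128 ≡ 125^2 = 15625 ≡ 387
131 = 128 + 2 + 1, so 99^131 ≡ 387·177·99 ≡ 90 (mod 401)
y^r · r^s ≡ 22·90 = 1980 ≡ 376 (mod 401)

376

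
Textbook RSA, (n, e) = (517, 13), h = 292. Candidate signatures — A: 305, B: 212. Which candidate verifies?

A

Candidate A: 305^13 mod 517 = 292
  → matches h = 292
Candidate B: 212^13 mod 517 = 225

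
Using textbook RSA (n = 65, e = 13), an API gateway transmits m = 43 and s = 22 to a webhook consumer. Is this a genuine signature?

forged

s^2 ≡ 22^2 = 484 ≡ 29
s^4 ≡ 29^2 = 841 ≡ 61
s^8 ≡ 61^2 = 3721 ≡ 16
13 = 8 + 4 + 1, so s^13 ≡ 16·61·22 ≡ 22 (mod 65)
s^13 mod 65 = 22, but m = 43.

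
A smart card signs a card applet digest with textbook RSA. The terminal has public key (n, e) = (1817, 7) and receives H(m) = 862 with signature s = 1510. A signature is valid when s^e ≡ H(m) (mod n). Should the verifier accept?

s^2 ≡ 1510^2 = 2280100 ≡ 1582
s^4 ≡ 1582^2 = 2502724 ≡ 715
7 = 4 + 2 + 1, so s^7 ≡ 715·1582·1510 ≡ 862 (mod 1817)
Since 862 equals the digest 862, verification succeeds.

accept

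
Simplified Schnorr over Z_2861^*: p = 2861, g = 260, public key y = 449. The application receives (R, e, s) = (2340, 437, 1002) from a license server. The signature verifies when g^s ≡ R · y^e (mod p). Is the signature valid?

valid

g^s mod p:
Squares mod 2861: 260^1≡260, 260^2≡1797, 260^4≡2001, 260^8≡1462, 260^16≡277, 260^32≡2343, 260^64≡2251, 260^128≡170, 260^256≡290, 260^512≡1131
1002 = 512 + 256 + 128 + 64 + 32 + 8 + 2, so 260^1002 ≡ 1131·290·170·2251·2343·1462·1797 ≡ 1238 (mod 2861)
R · y^e mod p:
Squares mod 2861: 449^1≡449, 449^2≡1331, 449^4≡602, 449^8≡1918, 449^16≡2339, 449^32≡689, 449^64≡2656, 449^128≡1971, 449^256≡2464
437 = 256 + 128 + 32 + 16 + 4 + 1, so 449^437 ≡ 2464·1971·689·2339·602·449 ≡ 1030 (mod 2861)
2340·1030 = 2410200 ≡ 1238 (mod 2861)
1238 ≡ 1238 (mod 2861); signature holds.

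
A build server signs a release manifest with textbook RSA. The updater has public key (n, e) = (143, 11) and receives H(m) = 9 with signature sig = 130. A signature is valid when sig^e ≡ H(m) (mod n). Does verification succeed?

fails

sig^2 ≡ 130^2 = 16900 ≡ 26
sig^4 ≡ 26^2 = 676 ≡ 104
sig^8 ≡ 104^2 = 10816 ≡ 91
11 = 8 + 2 + 1, so sig^11 ≡ 91·26·130 ≡ 130 (mod 143)
130 ≠ 9, so verification fails.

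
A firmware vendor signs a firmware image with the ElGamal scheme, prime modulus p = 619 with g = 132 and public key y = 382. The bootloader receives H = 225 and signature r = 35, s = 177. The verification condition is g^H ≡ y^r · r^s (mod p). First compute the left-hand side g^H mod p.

526

132^2 = 17424 ≡ 92
132^4 ≡ 92^2 = 8464 ≡ 417
132^8 ≡ 417^2 = 173889 ≡ 569
132^16 ≡ 569^2 = 323761 ≡ 24
132^32 ≡ 24^2 = 576
132^64 ≡ 576^2 = 331776 ≡ 611
132^128 ≡ 611^2 = 373321 ≡ 64
225 = 128 + 64 + 32 + 1, so 132^225 ≡ 64·611·576·132 ≡ 526 (mod 619)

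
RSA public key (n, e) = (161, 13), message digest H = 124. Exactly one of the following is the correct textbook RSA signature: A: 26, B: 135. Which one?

Candidate A: 26^2 = 676 ≡ 32; 26^4 ≡ 32^2 = 1024 ≡ 58; 26^8 ≡ 58^2 = 3364 ≡ 144; 13 = 8 + 4 + 1, so 26^13 ≡ 144·58·26 ≡ 124 (mod 161)
  → matches H = 124
Candidate B: 135^2 = 18225 ≡ 32; 135^4 ≡ 32^2 = 1024 ≡ 58; 135^8 ≡ 58^2 = 3364 ≡ 144; 13 = 8 + 4 + 1, so 135^13 ≡ 144·58·135 ≡ 37 (mod 161)

A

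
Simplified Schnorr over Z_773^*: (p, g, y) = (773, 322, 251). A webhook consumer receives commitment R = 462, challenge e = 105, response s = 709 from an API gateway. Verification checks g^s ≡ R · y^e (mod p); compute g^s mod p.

322^2 = 103684 ≡ 102
322^4 ≡ 102^2 = 10404 ≡ 355
322^8 ≡ 355^2 = 126025 ≡ 26
322^16 ≡ 26^2 = 676
322^32 ≡ 676^2 = 456976 ≡ 133
322^64 ≡ 133^2 = 17689 ≡ 683
322^128 ≡ 683^2 = 466489 ≡ 370
322^256 ≡ 370^2 = 136900 ≡ 79
322^512 ≡ 79^2 = 6241 ≡ 57
709 = 512 + 128 + 64 + 4 + 1, so 322^709 ≡ 57·370·683·355·322 ≡ 632 (mod 773)

632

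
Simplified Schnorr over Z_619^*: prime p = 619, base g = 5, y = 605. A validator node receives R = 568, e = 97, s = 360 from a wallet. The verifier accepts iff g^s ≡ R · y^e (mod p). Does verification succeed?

g^s mod p:
5^2 = 25
5^4 ≡ 25^2 = 625 ≡ 6
5^8 ≡ 6^2 = 36
5^16 ≡ 36^2 = 1296 ≡ 58
5^32 ≡ 58^2 = 3364 ≡ 269
5^64 ≡ 269^2 = 72361 ≡ 557
5^128 ≡ 557^2 = 310249 ≡ 130
5^256 ≡ 130^2 = 16900 ≡ 187
360 = 256 + 64 + 32 + 8, so 5^360 ≡ 187·557·269·36 ≡ 400 (mod 619)
R · y^e mod p:
605^2 = 366025 ≡ 196
605^4 ≡ 196^2 = 38416 ≡ 38
605^8 ≡ 38^2 = 1444 ≡ 206
605^16 ≡ 206^2 = 42436 ≡ 344
605^32 ≡ 344^2 = 118336 ≡ 107
605^64 ≡ 107^2 = 11449 ≡ 307
97 = 64 + 32 + 1, so 605^97 ≡ 307·107·605 ≡ 31 (mod 619)
568·31 = 17608 ≡ 276 (mod 619)
400 ≠ 276; the check fails.

fails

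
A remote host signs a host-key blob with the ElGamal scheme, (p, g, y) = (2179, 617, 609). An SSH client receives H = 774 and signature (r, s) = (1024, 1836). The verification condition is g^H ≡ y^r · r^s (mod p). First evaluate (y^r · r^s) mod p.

1937

Squares mod 2179: 609^1≡609, 609^2≡451, 609^4≡754, 609^8≡1976, 609^16≡1987, 609^32≡2000, 609^64≡1535, 609^128≡726, 609^256≡1937, 609^512≡1910, 609^1024≡454
609^1024 ≡ 454 (mod 2179)
Squares mod 2179: 1024^1≡1024, 1024^2≡477, 1024^4≡913, 1024^8≡1191, 1024^16≡2131, 1024^32≡125, 1024^64≡372, 1024^128≡1107, 1024^256≡851, 1024^512≡773, 1024^1024≡483
1836 = 1024 + 512 + 256 + 32 + 8 + 4, so 1024^1836 ≡ 483·773·851·125·1191·913 ≡ 729 (mod 2179)
y^r · r^s ≡ 454·729 = 330966 ≡ 1937 (mod 2179)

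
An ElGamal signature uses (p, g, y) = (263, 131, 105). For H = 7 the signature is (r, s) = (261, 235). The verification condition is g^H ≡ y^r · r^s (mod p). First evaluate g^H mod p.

113

131^2 = 17161 ≡ 66
131^4 ≡ 66^2 = 4356 ≡ 148
7 = 4 + 2 + 1, so 131^7 ≡ 148·66·131 ≡ 113 (mod 263)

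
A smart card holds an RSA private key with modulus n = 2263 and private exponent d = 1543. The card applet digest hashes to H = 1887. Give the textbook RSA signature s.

556

H^2 ≡ 1887^2 = 3560769 ≡ 1070
H^4 ≡ 1070^2 = 1144900 ≡ 2085
H^8 ≡ 2085^2 = 4347225 ≡ 2
H^16 ≡ 2^2 = 4
H^32 ≡ 4^2 = 16
H^64 ≡ 16^2 = 256
H^128 ≡ 256^2 = 65536 ≡ 2172
H^256 ≡ 2172^2 = 4717584 ≡ 1492
H^512 ≡ 1492^2 = 2226064 ≡ 1535
H^1024 ≡ 1535^2 = 2356225 ≡ 442
1543 = 1024 + 512 + 4 + 2 + 1, so H^1543 ≡ 442·1535·2085·1070·1887 ≡ 556 (mod 2263)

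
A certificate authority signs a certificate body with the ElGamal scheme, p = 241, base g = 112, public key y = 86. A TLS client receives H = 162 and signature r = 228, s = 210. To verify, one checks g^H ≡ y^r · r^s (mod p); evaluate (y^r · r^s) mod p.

Squares mod 241: 86^1≡86, 86^2≡166, 86^4≡82, 86^8≡217, 86^16≡94, 86^32≡160, 86^64≡54, 86^128≡24
228 = 128 + 64 + 32 + 4, so 86^228 ≡ 24·54·160·82 ≡ 6 (mod 241)
Squares mod 241: 228^1≡228, 228^2≡169, 228^4≡123, 228^8≡187, 228^16≡24, 228^32≡94, 228^64≡160, 228^128≡54
210 = 128 + 64 + 16 + 2, so 228^210 ≡ 54·160·24·169 ≡ 30 (mod 241)
y^r · r^s ≡ 6·30 = 180 ≡ 180 (mod 241)

180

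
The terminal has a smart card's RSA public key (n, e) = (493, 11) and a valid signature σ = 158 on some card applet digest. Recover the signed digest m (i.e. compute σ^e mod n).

σ^11 mod 493 = 62

62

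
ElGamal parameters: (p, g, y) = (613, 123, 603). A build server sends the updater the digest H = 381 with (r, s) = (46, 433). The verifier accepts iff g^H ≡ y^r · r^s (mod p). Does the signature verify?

Left side g^H mod p:
123^2 = 15129 ≡ 417
123^4 ≡ 417^2 = 173889 ≡ 410
123^8 ≡ 410^2 = 168100 ≡ 138
123^16 ≡ 138^2 = 19044 ≡ 41
123^32 ≡ 41^2 = 1681 ≡ 455
123^64 ≡ 455^2 = 207025 ≡ 444
123^128 ≡ 444^2 = 197136 ≡ 363
123^256 ≡ 363^2 = 131769 ≡ 587
381 = 256 + 64 + 32 + 16 + 8 + 4 + 1, so 123^381 ≡ 587·444·455·41·138·410·123 ≡ 111 (mod 613)
Right side y^r · r^s mod p:
603^2 = 363609 ≡ 100
603^4 ≡ 100^2 = 10000 ≡ 192
603^8 ≡ 192^2 = 36864 ≡ 84
603^16 ≡ 84^2 = 7056 ≡ 313
603^32 ≡ 313^2 = 97969 ≡ 502
46 = 32 + 8 + 4 + 2, so 603^46 ≡ 502·84·192·100 ≡ 333 (mod 613)
46^2 = 2116 ≡ 277
46^4 ≡ 277^2 = 76729 ≡ 104
46^8 ≡ 104^2 = 10816 ≡ 395
46^16 ≡ 395^2 = 156025 ≡ 323
46^32 ≡ 323^2 = 104329 ≡ 119
46^64 ≡ 119^2 = 14161 ≡ 62
46^128 ≡ 62^2 = 3844 ≡ 166
46^256 ≡ 166^2 = 27556 ≡ 584
433 = 256 + 128 + 32 + 16 + 1, so 46^433 ≡ 584·166·119·323·46 ≡ 510 (mod 613)
333·510 = 169830 ≡ 29 (mod 613)
111 ≠ 29, so verification fails.

does not verify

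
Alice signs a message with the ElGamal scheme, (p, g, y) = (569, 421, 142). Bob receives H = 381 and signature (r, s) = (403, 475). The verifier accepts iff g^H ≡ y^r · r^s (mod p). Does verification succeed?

passes

Left side g^H mod p:
Squares mod 569: 421^1≡421, 421^2≡282, 421^4≡433, 421^8≡288, 421^16≡439, 421^32≡399, 421^64≡450, 421^128≡505, 421^256≡113
381 = 256 + 64 + 32 + 16 + 8 + 4 + 1, so 421^381 ≡ 113·450·399·439·288·433·421 ≡ 531 (mod 569)
Right side y^r · r^s mod p:
Squares mod 569: 142^1≡142, 142^2≡249, 142^4≡549, 142^8≡400, 142^16≡111, 142^32≡372, 142^64≡117, 142^128≡33, 142^256≡520
403 = 256 + 128 + 16 + 2 + 1, so 142^403 ≡ 520·33·111·249·142 ≡ 324 (mod 569)
Squares mod 569: 403^1≡403, 403^2≡244, 403^4≡360, 403^8≡437, 403^16≡354, 403^32≡136, 403^64≡288, 403^128≡439, 403^256≡399
475 = 256 + 128 + 64 + 16 + 8 + 2 + 1, so 403^475 ≡ 399·439·288·354·437·244·403 ≡ 460 (mod 569)
324·460 = 149040 ≡ 531 (mod 569)
531 ≡ 531 (mod 569), so the signature is genuine.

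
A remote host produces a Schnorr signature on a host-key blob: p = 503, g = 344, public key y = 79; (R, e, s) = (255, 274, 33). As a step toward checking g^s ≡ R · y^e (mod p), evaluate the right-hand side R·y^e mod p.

Squares mod 503: 79^1≡79, 79^2≡205, 79^4≡276, 79^8≡223, 79^16≡435, 79^32≡97, 79^64≡355, 79^128≡275, 79^256≡175
274 = 256 + 16 + 2, so 79^274 ≡ 175·435·205 ≡ 50 (mod 503)
R · y^e ≡ 255·50 = 12750 ≡ 175 (mod 503)

175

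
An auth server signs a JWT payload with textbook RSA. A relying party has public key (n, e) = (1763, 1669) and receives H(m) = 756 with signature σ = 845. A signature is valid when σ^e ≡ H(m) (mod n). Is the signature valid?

σ^2 ≡ 845^2 = 714025 ≡ 10
σ^4 ≡ 10^2 = 100
σ^8 ≡ 100^2 = 10000 ≡ 1185
σ^16 ≡ 1185^2 = 1404225 ≡ 877
σ^32 ≡ 877^2 = 769129 ≡ 461
σ^64 ≡ 461^2 = 212521 ≡ 961
σ^128 ≡ 961^2 = 923521 ≡ 1472
σ^256 ≡ 1472^2 = 2166784 ≡ 57
σ^512 ≡ 57^2 = 3249 ≡ 1486
σ^1024 ≡ 1486^2 = 2208196 ≡ 920
1669 = 1024 + 512 + 128 + 4 + 1, so σ^1669 ≡ 920·1486·1472·100·845 ≡ 1007 (mod 1763)
The recovered value 1007 does not match the digest 756.

invalid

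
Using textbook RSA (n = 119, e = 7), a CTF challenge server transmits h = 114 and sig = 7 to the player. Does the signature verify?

does not verify

sig^2 ≡ 7^2 = 49
sig^4 ≡ 49^2 = 2401 ≡ 21
7 = 4 + 2 + 1, so sig^7 ≡ 21·49·7 ≡ 63 (mod 119)
63 ≠ 114, so verification fails.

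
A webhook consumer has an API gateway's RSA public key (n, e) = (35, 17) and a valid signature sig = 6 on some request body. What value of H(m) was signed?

Squares mod 35: sig^1≡6, sig^2≡1, sig^4≡1, sig^8≡1, sig^16≡1
17 = 16 + 1, so sig^17 ≡ 1·6 ≡ 6 (mod 35)

6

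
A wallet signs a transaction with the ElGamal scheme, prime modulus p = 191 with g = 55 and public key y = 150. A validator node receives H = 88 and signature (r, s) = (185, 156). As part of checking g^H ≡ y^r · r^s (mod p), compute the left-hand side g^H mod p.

55^2 = 3025 ≡ 160
55^4 ≡ 160^2 = 25600 ≡ 6
55^8 ≡ 6^2 = 36
55^16 ≡ 36^2 = 1296 ≡ 150
55^32 ≡ 150^2 = 22500 ≡ 153
55^64 ≡ 153^2 = 23409 ≡ 107
88 = 64 + 16 + 8, so 55^88 ≡ 107·150·36 ≡ 25 (mod 191)

25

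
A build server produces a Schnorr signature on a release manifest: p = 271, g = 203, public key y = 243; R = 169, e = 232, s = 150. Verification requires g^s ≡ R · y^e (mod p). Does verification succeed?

passes

g^s mod p:
Squares mod 271: 203^1≡203, 203^2≡17, 203^4≡18, 203^8≡53, 203^16≡99, 203^32≡45, 203^64≡128, 203^128≡124
150 = 128 + 16 + 4 + 2, so 203^150 ≡ 124·99·18·17 ≡ 125 (mod 271)
R · y^e mod p:
Squares mod 271: 243^1≡243, 243^2≡242, 243^4≡28, 243^8≡242, 243^16≡28, 243^32≡242, 243^64≡28, 243^128≡242
232 = 128 + 64 + 32 + 8, so 243^232 ≡ 242·28·242·242 ≡ 28 (mod 271)
169·28 = 4732 ≡ 125 (mod 271)
125 ≡ 125 (mod 271); signature holds.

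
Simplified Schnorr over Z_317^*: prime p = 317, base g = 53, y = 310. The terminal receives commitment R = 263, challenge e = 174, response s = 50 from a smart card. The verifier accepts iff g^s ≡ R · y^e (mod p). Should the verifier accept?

reject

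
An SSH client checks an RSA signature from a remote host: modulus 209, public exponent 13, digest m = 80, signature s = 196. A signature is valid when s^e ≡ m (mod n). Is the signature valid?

Squares mod 209: s^1≡196, s^2≡169, s^4≡137, s^8≡168
13 = 8 + 4 + 1, so s^13 ≡ 168·137·196 ≡ 80 (mod 209)
Since 80 equals the digest 80, verification succeeds.

valid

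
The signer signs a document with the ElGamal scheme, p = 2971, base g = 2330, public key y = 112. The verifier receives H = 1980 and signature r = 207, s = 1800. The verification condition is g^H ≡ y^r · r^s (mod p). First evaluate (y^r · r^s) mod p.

112^2 = 12544 ≡ 660
112^4 ≡ 660^2 = 435600 ≡ 1834
112^8 ≡ 1834^2 = 3363556 ≡ 384
112^16 ≡ 384^2 = 147456 ≡ 1877
112^32 ≡ 1877^2 = 3523129 ≡ 2494
112^64 ≡ 2494^2 = 6220036 ≡ 1733
112^128 ≡ 1733^2 = 3003289 ≡ 2579
207 = 128 + 64 + 8 + 4 + 2 + 1, so 112^207 ≡ 2579·1733·384·1834·660·112 ≡ 1414 (mod 2971)
207^2 = 42849 ≡ 1255
207^4 ≡ 1255^2 = 1575025 ≡ 395
207^8 ≡ 395^2 = 156025 ≡ 1533
207^16 ≡ 1533^2 = 2350089 ≡ 28
207^32 ≡ 28^2 = 784
207^64 ≡ 784^2 = 614656 ≡ 2630
207^128 ≡ 2630^2 = 6916900 ≡ 412
207^256 ≡ 412^2 = 169744 ≡ 397
207^512 ≡ 397^2 = 157609 ≡ 146
207^1024 ≡ 146^2 = 21316 ≡ 519
1800 = 1024 + 512 + 256 + 8, so 207^1800 ≡ 519·146·397·1533 ≡ 2784 (mod 2971)
y^r · r^s ≡ 1414·2784 = 3936576 ≡ 1 (mod 2971)

1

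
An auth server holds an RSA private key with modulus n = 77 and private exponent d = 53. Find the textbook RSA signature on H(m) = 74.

72

(H(m))^2 ≡ 74^2 = 5476 ≡ 9
(H(m))^4 ≡ 9^2 = 81 ≡ 4
(H(m))^8 ≡ 4^2 = 16
(H(m))^16 ≡ 16^2 = 256 ≡ 25
(H(m))^32 ≡ 25^2 = 625 ≡ 9
53 = 32 + 16 + 4 + 1, so (H(m))^53 ≡ 9·25·4·74 ≡ 72 (mod 77)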